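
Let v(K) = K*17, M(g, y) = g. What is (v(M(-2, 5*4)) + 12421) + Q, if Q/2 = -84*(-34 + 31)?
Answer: 12891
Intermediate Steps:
Q = 504 (Q = 2*(-84*(-34 + 31)) = 2*(-84*(-3)) = 2*252 = 504)
v(K) = 17*K
(v(M(-2, 5*4)) + 12421) + Q = (17*(-2) + 12421) + 504 = (-34 + 12421) + 504 = 12387 + 504 = 12891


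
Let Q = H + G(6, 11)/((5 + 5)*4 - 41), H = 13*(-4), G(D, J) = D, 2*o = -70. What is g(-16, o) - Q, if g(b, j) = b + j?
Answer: 7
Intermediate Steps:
o = -35 (o = (½)*(-70) = -35)
H = -52
Q = -58 (Q = -52 + 6/((5 + 5)*4 - 41) = -52 + 6/(10*4 - 41) = -52 + 6/(40 - 41) = -52 + 6/(-1) = -52 - 1*6 = -52 - 6 = -58)
g(-16, o) - Q = (-16 - 35) - 1*(-58) = -51 + 58 = 7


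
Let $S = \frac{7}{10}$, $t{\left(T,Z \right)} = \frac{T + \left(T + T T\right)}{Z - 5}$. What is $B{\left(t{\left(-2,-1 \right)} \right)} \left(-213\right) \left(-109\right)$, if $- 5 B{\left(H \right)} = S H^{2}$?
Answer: $0$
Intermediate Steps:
$t{\left(T,Z \right)} = \frac{T^{2} + 2 T}{-5 + Z}$ ($t{\left(T,Z \right)} = \frac{T + \left(T + T^{2}\right)}{-5 + Z} = \frac{T^{2} + 2 T}{-5 + Z}$)
$S = \frac{7}{10}$ ($S = 7 \cdot \frac{1}{10} = \frac{7}{10} \approx 0.7$)
$B{\left(H \right)} = - \frac{7 H^{2}}{50}$ ($B{\left(H \right)} = - \frac{\frac{7}{10} H^{2}}{5} = - \frac{7 H^{2}}{50}$)
$B{\left(t{\left(-2,-1 \right)} \right)} \left(-213\right) \left(-109\right) = - \frac{7 \left(- \frac{2 \left(2 - 2\right)}{-5 - 1}\right)^{2}}{50} \left(-213\right) \left(-109\right) = - \frac{7 \left(\left(-2\right) \frac{1}{-6} \cdot 0\right)^{2}}{50} \left(-213\right) \left(-109\right) = - \frac{7 \left(\left(-2\right) \left(- \frac{1}{6}\right) 0\right)^{2}}{50} \left(-213\right) \left(-109\right) = - \frac{7 \cdot 0^{2}}{50} \left(-213\right) \left(-109\right) = \left(- \frac{7}{50}\right) 0 \left(-213\right) \left(-109\right) = 0 \left(-213\right) \left(-109\right) = 0 \left(-109\right) = 0$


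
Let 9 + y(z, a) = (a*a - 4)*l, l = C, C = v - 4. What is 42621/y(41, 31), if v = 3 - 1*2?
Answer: -14207/960 ≈ -14.799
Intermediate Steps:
v = 1 (v = 3 - 2 = 1)
C = -3 (C = 1 - 4 = -3)
l = -3
y(z, a) = 3 - 3*a**2 (y(z, a) = -9 + (a*a - 4)*(-3) = -9 + (a**2 - 4)*(-3) = -9 + (-4 + a**2)*(-3) = -9 + (12 - 3*a**2) = 3 - 3*a**2)
42621/y(41, 31) = 42621/(3 - 3*31**2) = 42621/(3 - 3*961) = 42621/(3 - 2883) = 42621/(-2880) = 42621*(-1/2880) = -14207/960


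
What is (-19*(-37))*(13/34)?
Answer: 9139/34 ≈ 268.79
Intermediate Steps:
(-19*(-37))*(13/34) = 703*(13*(1/34)) = 703*(13/34) = 9139/34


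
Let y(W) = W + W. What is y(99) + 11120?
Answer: 11318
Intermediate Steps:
y(W) = 2*W
y(99) + 11120 = 2*99 + 11120 = 198 + 11120 = 11318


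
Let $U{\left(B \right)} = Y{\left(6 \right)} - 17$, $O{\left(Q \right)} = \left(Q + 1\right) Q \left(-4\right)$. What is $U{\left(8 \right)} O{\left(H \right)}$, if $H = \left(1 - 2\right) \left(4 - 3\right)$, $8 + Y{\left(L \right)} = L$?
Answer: $0$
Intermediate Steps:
$Y{\left(L \right)} = -8 + L$
$H = -1$ ($H = \left(-1\right) 1 = -1$)
$O{\left(Q \right)} = - 4 Q \left(1 + Q\right)$ ($O{\left(Q \right)} = \left(1 + Q\right) \left(- 4 Q\right) = - 4 Q \left(1 + Q\right)$)
$U{\left(B \right)} = -19$ ($U{\left(B \right)} = \left(-8 + 6\right) - 17 = -2 - 17 = -19$)
$U{\left(8 \right)} O{\left(H \right)} = - 19 \left(\left(-4\right) \left(-1\right) \left(1 - 1\right)\right) = - 19 \left(\left(-4\right) \left(-1\right) 0\right) = \left(-19\right) 0 = 0$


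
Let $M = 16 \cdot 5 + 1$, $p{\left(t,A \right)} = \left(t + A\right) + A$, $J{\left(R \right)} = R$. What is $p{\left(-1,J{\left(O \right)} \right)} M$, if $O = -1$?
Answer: $-243$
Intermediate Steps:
$p{\left(t,A \right)} = t + 2 A$ ($p{\left(t,A \right)} = \left(A + t\right) + A = t + 2 A$)
$M = 81$ ($M = 80 + 1 = 81$)
$p{\left(-1,J{\left(O \right)} \right)} M = \left(-1 + 2 \left(-1\right)\right) 81 = \left(-1 - 2\right) 81 = \left(-3\right) 81 = -243$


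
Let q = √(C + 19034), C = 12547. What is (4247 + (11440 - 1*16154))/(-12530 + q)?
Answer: 5851510/156969319 + 15411*√29/156969319 ≈ 0.037807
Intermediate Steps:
q = 33*√29 (q = √(12547 + 19034) = √31581 = 33*√29 ≈ 177.71)
(4247 + (11440 - 1*16154))/(-12530 + q) = (4247 + (11440 - 1*16154))/(-12530 + 33*√29) = (4247 + (11440 - 16154))/(-12530 + 33*√29) = (4247 - 4714)/(-12530 + 33*√29) = -467/(-12530 + 33*√29)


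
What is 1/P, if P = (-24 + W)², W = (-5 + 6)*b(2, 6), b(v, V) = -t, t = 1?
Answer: 1/625 ≈ 0.0016000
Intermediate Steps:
b(v, V) = -1 (b(v, V) = -1*1 = -1)
W = -1 (W = (-5 + 6)*(-1) = 1*(-1) = -1)
P = 625 (P = (-24 - 1)² = (-25)² = 625)
1/P = 1/625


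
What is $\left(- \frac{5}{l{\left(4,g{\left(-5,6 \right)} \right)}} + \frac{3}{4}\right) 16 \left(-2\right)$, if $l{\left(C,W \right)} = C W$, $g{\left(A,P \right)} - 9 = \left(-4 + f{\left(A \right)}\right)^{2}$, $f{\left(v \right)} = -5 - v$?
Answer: $- \frac{112}{5} \approx -22.4$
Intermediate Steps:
$g{\left(A,P \right)} = 9 + \left(-9 - A\right)^{2}$ ($g{\left(A,P \right)} = 9 + \left(-4 - \left(5 + A\right)\right)^{2} = 9 + \left(-9 - A\right)^{2}$)
$\left(- \frac{5}{l{\left(4,g{\left(-5,6 \right)} \right)}} + \frac{3}{4}\right) 16 \left(-2\right) = \left(- \frac{5}{4 \left(9 + \left(9 - 5\right)^{2}\right)} + \frac{3}{4}\right) 16 \left(-2\right) = \left(- \frac{5}{4 \left(9 + 4^{2}\right)} + 3 \cdot \frac{1}{4}\right) 16 \left(-2\right) = \left(- \frac{5}{4 \left(9 + 16\right)} + \frac{3}{4}\right) 16 \left(-2\right) = \left(- \frac{5}{4 \cdot 25} + \frac{3}{4}\right) 16 \left(-2\right) = \left(- \frac{5}{100} + \frac{3}{4}\right) 16 \left(-2\right) = \left(\left(-5\right) \frac{1}{100} + \frac{3}{4}\right) 16 \left(-2\right) = \left(- \frac{1}{20} + \frac{3}{4}\right) 16 \left(-2\right) = \frac{7}{10} \cdot 16 \left(-2\right) = \frac{56}{5} \left(-2\right) = - \frac{112}{5}$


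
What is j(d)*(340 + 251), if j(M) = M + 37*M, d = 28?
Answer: 628824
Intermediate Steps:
j(M) = 38*M
j(d)*(340 + 251) = (38*28)*(340 + 251) = 1064*591 = 628824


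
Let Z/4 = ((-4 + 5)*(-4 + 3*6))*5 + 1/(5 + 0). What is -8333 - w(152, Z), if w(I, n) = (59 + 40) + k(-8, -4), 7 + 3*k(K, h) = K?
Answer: -8427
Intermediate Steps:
k(K, h) = -7/3 + K/3
Z = 1404/5 (Z = 4*(((-4 + 5)*(-4 + 3*6))*5 + 1/(5 + 0)) = 4*((1*(-4 + 18))*5 + 1/5) = 4*((1*14)*5 + ⅕) = 4*(14*5 + ⅕) = 4*(70 + ⅕) = 4*(351/5) = 1404/5 ≈ 280.80)
w(I, n) = 94 (w(I, n) = (59 + 40) + (-7/3 + (⅓)*(-8)) = 99 + (-7/3 - 8/3) = 99 - 5 = 94)
-8333 - w(152, Z) = -8333 - 1*94 = -8333 - 94 = -8427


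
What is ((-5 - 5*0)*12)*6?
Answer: -360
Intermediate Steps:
((-5 - 5*0)*12)*6 = ((-5 + 0)*12)*6 = -5*12*6 = -60*6 = -360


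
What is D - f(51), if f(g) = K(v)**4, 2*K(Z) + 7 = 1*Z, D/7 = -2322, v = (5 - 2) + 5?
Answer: -260065/16 ≈ -16254.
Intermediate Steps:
v = 8 (v = 3 + 5 = 8)
D = -16254 (D = 7*(-2322) = -16254)
K(Z) = -7/2 + Z/2 (K(Z) = -7/2 + (1*Z)/2 = -7/2 + Z/2)
f(g) = 1/16 (f(g) = (-7/2 + (1/2)*8)**4 = (-7/2 + 4)**4 = (1/2)**4 = 1/16)
D - f(51) = -16254 - 1*1/16 = -16254 - 1/16 = -260065/16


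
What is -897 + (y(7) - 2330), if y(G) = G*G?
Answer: -3178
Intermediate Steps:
y(G) = G**2
-897 + (y(7) - 2330) = -897 + (7**2 - 2330) = -897 + (49 - 2330) = -897 - 2281 = -3178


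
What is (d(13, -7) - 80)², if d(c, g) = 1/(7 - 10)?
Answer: 58081/9 ≈ 6453.4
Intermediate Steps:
d(c, g) = -⅓ (d(c, g) = 1/(-3) = -⅓)
(d(13, -7) - 80)² = (-⅓ - 80)² = (-241/3)² = 58081/9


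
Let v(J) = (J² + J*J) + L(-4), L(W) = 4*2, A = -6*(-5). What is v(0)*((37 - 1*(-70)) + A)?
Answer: 1096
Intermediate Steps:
A = 30
L(W) = 8
v(J) = 8 + 2*J² (v(J) = (J² + J*J) + 8 = (J² + J²) + 8 = 2*J² + 8 = 8 + 2*J²)
v(0)*((37 - 1*(-70)) + A) = (8 + 2*0²)*((37 - 1*(-70)) + 30) = (8 + 2*0)*((37 + 70) + 30) = (8 + 0)*(107 + 30) = 8*137 = 1096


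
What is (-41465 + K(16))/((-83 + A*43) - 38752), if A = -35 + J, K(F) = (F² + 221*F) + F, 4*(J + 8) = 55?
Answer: 150628/160371 ≈ 0.93925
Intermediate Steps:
J = 23/4 (J = -8 + (¼)*55 = -8 + 55/4 = 23/4 ≈ 5.7500)
K(F) = F² + 222*F
A = -117/4 (A = -35 + 23/4 = -117/4 ≈ -29.250)
(-41465 + K(16))/((-83 + A*43) - 38752) = (-41465 + 16*(222 + 16))/((-83 - 117/4*43) - 38752) = (-41465 + 16*238)/((-83 - 5031/4) - 38752) = (-41465 + 3808)/(-5363/4 - 38752) = -37657/(-160371/4) = -37657*(-4/160371) = 150628/160371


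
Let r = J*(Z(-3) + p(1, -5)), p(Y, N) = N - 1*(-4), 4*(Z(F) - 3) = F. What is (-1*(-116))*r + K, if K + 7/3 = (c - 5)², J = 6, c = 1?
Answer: 2651/3 ≈ 883.67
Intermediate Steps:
Z(F) = 3 + F/4
p(Y, N) = 4 + N (p(Y, N) = N + 4 = 4 + N)
r = 15/2 (r = 6*((3 + (¼)*(-3)) + (4 - 5)) = 6*((3 - ¾) - 1) = 6*(9/4 - 1) = 6*(5/4) = 15/2 ≈ 7.5000)
K = 41/3 (K = -7/3 + (1 - 5)² = -7/3 + (-4)² = -7/3 + 16 = 41/3 ≈ 13.667)
(-1*(-116))*r + K = -1*(-116)*(15/2) + 41/3 = 116*(15/2) + 41/3 = 870 + 41/3 = 2651/3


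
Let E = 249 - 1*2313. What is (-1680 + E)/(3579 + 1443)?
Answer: -208/279 ≈ -0.74552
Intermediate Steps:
E = -2064 (E = 249 - 2313 = -2064)
(-1680 + E)/(3579 + 1443) = (-1680 - 2064)/(3579 + 1443) = -3744/5022 = -3744*1/5022 = -208/279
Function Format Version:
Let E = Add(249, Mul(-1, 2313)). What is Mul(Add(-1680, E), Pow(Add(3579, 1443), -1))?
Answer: Rational(-208, 279) ≈ -0.74552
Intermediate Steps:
E = -2064 (E = Add(249, -2313) = -2064)
Mul(Add(-1680, E), Pow(Add(3579, 1443), -1)) = Mul(Add(-1680, -2064), Pow(Add(3579, 1443), -1)) = Mul(-3744, Pow(5022, -1)) = Mul(-3744, Rational(1, 5022)) = Rational(-208, 279)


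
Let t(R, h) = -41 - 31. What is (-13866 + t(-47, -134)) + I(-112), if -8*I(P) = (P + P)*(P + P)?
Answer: -20210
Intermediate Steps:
t(R, h) = -72
I(P) = -P²/2 (I(P) = -(P + P)*(P + P)/8 = -2*P*2*P/8 = -P²/2)
(-13866 + t(-47, -134)) + I(-112) = (-13866 - 72) - ½*(-112)² = -13938 - ½*12544 = -13938 - 6272 = -20210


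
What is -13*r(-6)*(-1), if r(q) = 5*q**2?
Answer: 2340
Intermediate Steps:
-13*r(-6)*(-1) = -65*(-6)**2*(-1) = -65*36*(-1) = -13*180*(-1) = -2340*(-1) = 2340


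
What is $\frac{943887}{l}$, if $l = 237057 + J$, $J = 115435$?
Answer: $\frac{134841}{50356} \approx 2.6778$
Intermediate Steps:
$l = 352492$ ($l = 237057 + 115435 = 352492$)
$\frac{943887}{l} = \frac{943887}{352492} = 943887 \cdot \frac{1}{352492} = \frac{134841}{50356}$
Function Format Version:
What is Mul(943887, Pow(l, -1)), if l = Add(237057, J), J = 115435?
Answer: Rational(134841, 50356) ≈ 2.6778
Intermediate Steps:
l = 352492 (l = Add(237057, 115435) = 352492)
Mul(943887, Pow(l, -1)) = Mul(943887, Pow(352492, -1)) = Mul(943887, Rational(1, 352492)) = Rational(134841, 50356)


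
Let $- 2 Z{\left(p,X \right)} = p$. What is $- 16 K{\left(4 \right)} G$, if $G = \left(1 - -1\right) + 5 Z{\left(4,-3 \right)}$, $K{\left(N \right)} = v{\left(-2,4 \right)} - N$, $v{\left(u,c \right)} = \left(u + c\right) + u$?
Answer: $-512$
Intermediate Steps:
$v{\left(u,c \right)} = c + 2 u$ ($v{\left(u,c \right)} = \left(c + u\right) + u = c + 2 u$)
$Z{\left(p,X \right)} = - \frac{p}{2}$
$K{\left(N \right)} = - N$ ($K{\left(N \right)} = \left(4 + 2 \left(-2\right)\right) - N = \left(4 - 4\right) - N = 0 - N = - N$)
$G = -8$ ($G = \left(1 - -1\right) + 5 \left(\left(- \frac{1}{2}\right) 4\right) = \left(1 + 1\right) + 5 \left(-2\right) = 2 - 10 = -8$)
$- 16 K{\left(4 \right)} G = - 16 \left(\left(-1\right) 4\right) \left(-8\right) = \left(-16\right) \left(-4\right) \left(-8\right) = 64 \left(-8\right) = -512$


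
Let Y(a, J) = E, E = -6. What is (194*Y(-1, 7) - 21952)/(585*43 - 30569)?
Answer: 11558/2707 ≈ 4.2697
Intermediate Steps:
Y(a, J) = -6
(194*Y(-1, 7) - 21952)/(585*43 - 30569) = (194*(-6) - 21952)/(585*43 - 30569) = (-1164 - 21952)/(25155 - 30569) = -23116/(-5414) = -23116*(-1/5414) = 11558/2707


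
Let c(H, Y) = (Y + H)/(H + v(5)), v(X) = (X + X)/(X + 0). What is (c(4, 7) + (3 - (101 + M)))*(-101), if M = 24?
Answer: 72821/6 ≈ 12137.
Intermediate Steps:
v(X) = 2 (v(X) = (2*X)/X = 2)
c(H, Y) = (H + Y)/(2 + H) (c(H, Y) = (Y + H)/(H + 2) = (H + Y)/(2 + H))
(c(4, 7) + (3 - (101 + M)))*(-101) = ((4 + 7)/(2 + 4) + (3 - (101 + 24)))*(-101) = (11/6 + (3 - 1*125))*(-101) = ((⅙)*11 + (3 - 125))*(-101) = (11/6 - 122)*(-101) = -721/6*(-101) = 72821/6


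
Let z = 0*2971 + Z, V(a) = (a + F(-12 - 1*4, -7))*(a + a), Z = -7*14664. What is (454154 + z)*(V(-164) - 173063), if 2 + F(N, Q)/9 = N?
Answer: -23246849310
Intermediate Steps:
F(N, Q) = -18 + 9*N
Z = -102648
V(a) = 2*a*(-162 + a) (V(a) = (a + (-18 + 9*(-12 - 1*4)))*(a + a) = (a + (-18 + 9*(-12 - 4)))*(2*a) = (a + (-18 + 9*(-16)))*(2*a) = (a + (-18 - 144))*(2*a) = (a - 162)*(2*a) = (-162 + a)*(2*a) = 2*a*(-162 + a))
z = -102648 (z = 0*2971 - 102648 = 0 - 102648 = -102648)
(454154 + z)*(V(-164) - 173063) = (454154 - 102648)*(2*(-164)*(-162 - 164) - 173063) = 351506*(2*(-164)*(-326) - 173063) = 351506*(106928 - 173063) = 351506*(-66135) = -23246849310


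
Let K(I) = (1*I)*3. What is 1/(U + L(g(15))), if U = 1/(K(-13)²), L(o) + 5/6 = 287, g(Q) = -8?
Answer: 3042/870521 ≈ 0.0034945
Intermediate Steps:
K(I) = 3*I (K(I) = I*3 = 3*I)
L(o) = 1717/6 (L(o) = -⅚ + 287 = 1717/6)
U = 1/1521 (U = 1/((3*(-13))²) = 1/((-39)²) = 1/1521 ≈ 0.00065746)
1/(U + L(g(15))) = 1/(1/1521 + 1717/6) = 1/(870521/3042) = 3042/870521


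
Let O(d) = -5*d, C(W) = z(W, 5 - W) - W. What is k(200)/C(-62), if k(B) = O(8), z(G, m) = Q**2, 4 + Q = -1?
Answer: -40/87 ≈ -0.45977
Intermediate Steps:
Q = -5 (Q = -4 - 1 = -5)
z(G, m) = 25 (z(G, m) = (-5)**2 = 25)
C(W) = 25 - W
k(B) = -40 (k(B) = -5*8 = -40)
k(200)/C(-62) = -40/(25 - 1*(-62)) = -40/(25 + 62) = -40/87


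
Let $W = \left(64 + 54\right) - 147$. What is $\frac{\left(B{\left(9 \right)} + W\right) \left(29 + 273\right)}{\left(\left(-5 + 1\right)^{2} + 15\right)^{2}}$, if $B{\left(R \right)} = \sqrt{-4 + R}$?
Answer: $- \frac{8758}{961} + \frac{302 \sqrt{5}}{961} \approx -8.4107$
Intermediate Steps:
$W = -29$ ($W = 118 - 147 = -29$)
$\frac{\left(B{\left(9 \right)} + W\right) \left(29 + 273\right)}{\left(\left(-5 + 1\right)^{2} + 15\right)^{2}} = \frac{\left(\sqrt{-4 + 9} - 29\right) \left(29 + 273\right)}{\left(\left(-5 + 1\right)^{2} + 15\right)^{2}} = \frac{\left(\sqrt{5} - 29\right) 302}{\left(\left(-4\right)^{2} + 15\right)^{2}} = \frac{\left(-29 + \sqrt{5}\right) 302}{\left(16 + 15\right)^{2}} = \frac{-8758 + 302 \sqrt{5}}{31^{2}} = \frac{-8758 + 302 \sqrt{5}}{961} = \left(-8758 + 302 \sqrt{5}\right) \frac{1}{961} = - \frac{8758}{961} + \frac{302 \sqrt{5}}{961}$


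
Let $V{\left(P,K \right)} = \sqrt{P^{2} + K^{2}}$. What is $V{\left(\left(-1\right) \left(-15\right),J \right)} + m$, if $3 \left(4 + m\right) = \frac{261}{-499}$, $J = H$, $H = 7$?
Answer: $- \frac{2083}{499} + \sqrt{274} \approx 12.379$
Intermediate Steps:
$J = 7$
$V{\left(P,K \right)} = \sqrt{K^{2} + P^{2}}$
$m = - \frac{2083}{499}$ ($m = -4 + \frac{261 \frac{1}{-499}}{3} = -4 + \frac{261 \left(- \frac{1}{499}\right)}{3} = -4 + \frac{1}{3} \left(- \frac{261}{499}\right) = -4 - \frac{87}{499} = - \frac{2083}{499} \approx -4.1743$)
$V{\left(\left(-1\right) \left(-15\right),J \right)} + m = \sqrt{7^{2} + \left(\left(-1\right) \left(-15\right)\right)^{2}} - \frac{2083}{499} = \sqrt{49 + 15^{2}} - \frac{2083}{499} = \sqrt{49 + 225} - \frac{2083}{499} = \sqrt{274} - \frac{2083}{499} = - \frac{2083}{499} + \sqrt{274}$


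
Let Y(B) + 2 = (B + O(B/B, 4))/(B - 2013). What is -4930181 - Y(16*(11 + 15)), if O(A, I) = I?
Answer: -7873495443/1597 ≈ -4.9302e+6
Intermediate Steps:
Y(B) = -2 + (4 + B)/(-2013 + B) (Y(B) = -2 + (B + 4)/(B - 2013) = -2 + (4 + B)/(-2013 + B))
-4930181 - Y(16*(11 + 15)) = -4930181 - (4030 - 16*(11 + 15))/(-2013 + 16*(11 + 15)) = -4930181 - (4030 - 16*26)/(-2013 + 16*26) = -4930181 - (4030 - 1*416)/(-2013 + 416) = -4930181 - (4030 - 416)/(-1597) = -4930181 - (-1)*3614/1597 = -4930181 - 1*(-3614/1597) = -4930181 + 3614/1597 = -7873495443/1597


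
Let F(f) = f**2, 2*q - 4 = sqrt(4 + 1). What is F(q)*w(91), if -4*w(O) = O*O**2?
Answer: -15824991/16 - 753571*sqrt(5)/2 ≈ -1.8316e+6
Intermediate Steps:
q = 2 + sqrt(5)/2 (q = 2 + sqrt(4 + 1)/2 = 2 + sqrt(5)/2 ≈ 3.1180)
w(O) = -O**3/4 (w(O) = -O*O**2/4 = -O**3/4)
F(q)*w(91) = (2 + sqrt(5)/2)**2*(-1/4*91**3) = (2 + sqrt(5)/2)**2*(-1/4*753571) = (2 + sqrt(5)/2)**2*(-753571/4) = -753571*(2 + sqrt(5)/2)**2/4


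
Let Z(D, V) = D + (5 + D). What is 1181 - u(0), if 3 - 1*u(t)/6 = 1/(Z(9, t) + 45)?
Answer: 39545/34 ≈ 1163.1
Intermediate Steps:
Z(D, V) = 5 + 2*D
u(t) = 609/34 (u(t) = 18 - 6/((5 + 2*9) + 45) = 18 - 6/((5 + 18) + 45) = 18 - 6/(23 + 45) = 18 - 6/68 = 18 - 6*1/68 = 18 - 3/34 = 609/34)
1181 - u(0) = 1181 - 1*609/34 = 1181 - 609/34 = 39545/34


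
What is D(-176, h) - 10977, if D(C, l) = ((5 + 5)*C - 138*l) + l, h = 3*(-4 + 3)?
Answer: -12326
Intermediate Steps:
h = -3 (h = 3*(-1) = -3)
D(C, l) = -137*l + 10*C (D(C, l) = (10*C - 138*l) + l = (-138*l + 10*C) + l = -137*l + 10*C)
D(-176, h) - 10977 = (-137*(-3) + 10*(-176)) - 10977 = (411 - 1760) - 10977 = -1349 - 10977 = -12326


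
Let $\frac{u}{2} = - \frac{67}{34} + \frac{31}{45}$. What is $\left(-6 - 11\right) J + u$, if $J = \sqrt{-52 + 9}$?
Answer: $- \frac{1961}{765} - 17 i \sqrt{43} \approx -2.5634 - 111.48 i$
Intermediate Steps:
$u = - \frac{1961}{765}$ ($u = 2 \left(- \frac{67}{34} + \frac{31}{45}\right) = 2 \left(- \frac{1961}{1530}\right) = - \frac{1961}{765} \approx -2.5634$)
$J = i \sqrt{43}$ ($J = \sqrt{-43} = i \sqrt{43} \approx 6.5574 i$)
$\left(-6 - 11\right) J + u = \left(-6 - 11\right) i \sqrt{43} - \frac{1961}{765} = - 17 i \sqrt{43} - \frac{1961}{765} = - \frac{1961}{765} - 17 i \sqrt{43}$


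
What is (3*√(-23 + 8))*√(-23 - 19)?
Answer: -9*√70 ≈ -75.299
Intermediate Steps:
(3*√(-23 + 8))*√(-23 - 19) = (3*√(-15))*√(-42) = (3*(I*√15))*(I*√42) = (3*I*√15)*(I*√42) = -9*√70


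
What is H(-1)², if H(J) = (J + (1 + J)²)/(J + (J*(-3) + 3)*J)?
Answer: 1/49 ≈ 0.020408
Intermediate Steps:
H(J) = (J + (1 + J)²)/(J + J*(3 - 3*J)) (H(J) = (J + (1 + J)²)/(J + (-3*J + 3)*J) = (J + (1 + J)²)/(J + (3 - 3*J)*J) = (J + (1 + J)²)/(J + J*(3 - 3*J)))
H(-1)² = ((-1*(-1) - (1 - 1)²)/((-1)*(-4 + 3*(-1))))² = (-(1 - 1*0²)/(-4 - 3))² = (-1*(1 - 1*0)/(-7))² = (-1*(-⅐)*(1 + 0))² = (-1*(-⅐)*1)² = (⅐)² = 1/49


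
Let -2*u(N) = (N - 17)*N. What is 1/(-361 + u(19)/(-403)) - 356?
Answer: -51785587/145464 ≈ -356.00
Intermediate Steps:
u(N) = -N*(-17 + N)/2 (u(N) = -(N - 17)*N/2 = -(-17 + N)*N/2 = -N*(-17 + N)/2)
1/(-361 + u(19)/(-403)) - 356 = 1/(-361 + ((½)*19*(17 - 1*19))/(-403)) - 356 = 1/(-361 + ((½)*19*(17 - 19))*(-1/403)) - 356 = 1/(-361 + ((½)*19*(-2))*(-1/403)) - 356 = 1/(-361 - 19*(-1/403)) - 356 = 1/(-361 + 19/403) - 356 = 1/(-145464/403) - 356 = -403/145464 - 356 = -51785587/145464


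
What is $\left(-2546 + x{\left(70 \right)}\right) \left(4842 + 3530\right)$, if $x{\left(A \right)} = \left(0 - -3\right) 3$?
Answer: $-21239764$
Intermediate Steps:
$x{\left(A \right)} = 9$ ($x{\left(A \right)} = \left(0 + 3\right) 3 = 3 \cdot 3 = 9$)
$\left(-2546 + x{\left(70 \right)}\right) \left(4842 + 3530\right) = \left(-2546 + 9\right) \left(4842 + 3530\right) = \left(-2537\right) 8372 = -21239764$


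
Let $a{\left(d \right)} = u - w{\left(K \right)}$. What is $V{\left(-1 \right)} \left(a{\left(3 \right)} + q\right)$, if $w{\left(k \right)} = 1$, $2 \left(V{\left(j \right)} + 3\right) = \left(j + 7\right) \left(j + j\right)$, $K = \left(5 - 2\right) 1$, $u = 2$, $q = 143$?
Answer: $-1296$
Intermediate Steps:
$K = 3$ ($K = 3 \cdot 1 = 3$)
$V{\left(j \right)} = -3 + j \left(7 + j\right)$ ($V{\left(j \right)} = -3 + \frac{\left(j + 7\right) \left(j + j\right)}{2} = -3 + \frac{\left(7 + j\right) 2 j}{2} = -3 + \frac{2 j \left(7 + j\right)}{2} = -3 + j \left(7 + j\right)$)
$a{\left(d \right)} = 1$ ($a{\left(d \right)} = 2 - 1 = 1$)
$V{\left(-1 \right)} \left(a{\left(3 \right)} + q\right) = \left(-3 + \left(-1\right)^{2} + 7 \left(-1\right)\right) \left(1 + 143\right) = \left(-3 + 1 - 7\right) 144 = \left(-9\right) 144 = -1296$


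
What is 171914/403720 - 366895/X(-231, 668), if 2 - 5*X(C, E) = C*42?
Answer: -92368249193/489712360 ≈ -188.62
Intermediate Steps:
X(C, E) = ⅖ - 42*C/5 (X(C, E) = ⅖ - C*42/5 = ⅖ - 42*C/5)
171914/403720 - 366895/X(-231, 668) = 171914/403720 - 366895/(⅖ - 42/5*(-231)) = 171914*(1/403720) - 366895/(⅖ + 9702/5) = 85957/201860 - 366895/9704/5 = 85957/201860 - 366895*5/9704 = 85957/201860 - 1834475/9704 = -92368249193/489712360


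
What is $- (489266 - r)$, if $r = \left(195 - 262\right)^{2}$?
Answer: $-484777$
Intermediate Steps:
$r = 4489$ ($r = \left(-67\right)^{2} = 4489$)
$- (489266 - r) = - (489266 - 4489) = \left(-1\right) 484777 = -484777$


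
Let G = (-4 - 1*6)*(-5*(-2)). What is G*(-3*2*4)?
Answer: 2400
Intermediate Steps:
G = -100 (G = (-4 - 6)*10 = -10*10 = -100)
G*(-3*2*4) = -100*(-3*2)*4 = -(-600)*4 = -100*(-24) = 2400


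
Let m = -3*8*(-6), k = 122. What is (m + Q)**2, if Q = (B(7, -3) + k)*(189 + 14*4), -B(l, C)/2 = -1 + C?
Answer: 1023616036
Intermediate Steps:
m = 144 (m = -24*(-6) = 144)
B(l, C) = 2 - 2*C (B(l, C) = -2*(-1 + C) = 2 - 2*C)
Q = 31850 (Q = ((2 - 2*(-3)) + 122)*(189 + 14*4) = ((2 + 6) + 122)*(189 + 56) = (8 + 122)*245 = 130*245 = 31850)
(m + Q)**2 = (144 + 31850)**2 = 31994**2 = 1023616036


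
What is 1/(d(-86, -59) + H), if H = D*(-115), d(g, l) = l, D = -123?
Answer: 1/14086 ≈ 7.0993e-5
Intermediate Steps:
H = 14145 (H = -123*(-115) = 14145)
1/(d(-86, -59) + H) = 1/(-59 + 14145) = 1/14086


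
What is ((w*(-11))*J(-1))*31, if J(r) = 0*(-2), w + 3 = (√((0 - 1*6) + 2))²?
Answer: 0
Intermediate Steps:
w = -7 (w = -3 + (√((0 - 1*6) + 2))² = -3 + (√((0 - 6) + 2))² = -3 + (√(-6 + 2))² = -3 + (√(-4))² = -3 + (2*I)² = -3 - 4 = -7)
J(r) = 0
((w*(-11))*J(-1))*31 = (-7*(-11)*0)*31 = (77*0)*31 = 0*31 = 0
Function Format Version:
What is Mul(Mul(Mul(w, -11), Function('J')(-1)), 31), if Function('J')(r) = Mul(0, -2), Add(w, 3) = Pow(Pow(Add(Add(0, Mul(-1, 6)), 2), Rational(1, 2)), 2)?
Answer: 0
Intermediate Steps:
w = -7 (w = Add(-3, Pow(Pow(Add(Add(0, Mul(-1, 6)), 2), Rational(1, 2)), 2)) = Add(-3, Pow(Pow(Add(Add(0, -6), 2), Rational(1, 2)), 2)) = Add(-3, Pow(Pow(Add(-6, 2), Rational(1, 2)), 2)) = Add(-3, Pow(Pow(-4, Rational(1, 2)), 2)) = Add(-3, Pow(Mul(2, I), 2)) = Add(-3, -4) = -7)
Function('J')(r) = 0
Mul(Mul(Mul(w, -11), Function('J')(-1)), 31) = Mul(Mul(Mul(-7, -11), 0), 31) = Mul(Mul(77, 0), 31) = Mul(0, 31) = 0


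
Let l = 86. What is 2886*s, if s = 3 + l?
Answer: 256854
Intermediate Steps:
s = 89 (s = 3 + 86 = 89)
2886*s = 2886*89 = 256854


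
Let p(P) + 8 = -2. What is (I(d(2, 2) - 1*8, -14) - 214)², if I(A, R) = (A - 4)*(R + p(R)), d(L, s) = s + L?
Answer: 484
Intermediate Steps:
p(P) = -10 (p(P) = -8 - 2 = -10)
d(L, s) = L + s
I(A, R) = (-10 + R)*(-4 + A) (I(A, R) = (A - 4)*(R - 10) = (-4 + A)*(-10 + R) = (-10 + R)*(-4 + A))
(I(d(2, 2) - 1*8, -14) - 214)² = ((40 - 10*((2 + 2) - 1*8) - 4*(-14) + ((2 + 2) - 1*8)*(-14)) - 214)² = ((40 - 10*(4 - 8) + 56 + (4 - 8)*(-14)) - 214)² = ((40 - 10*(-4) + 56 - 4*(-14)) - 214)² = ((40 + 40 + 56 + 56) - 214)² = (192 - 214)² = (-22)² = 484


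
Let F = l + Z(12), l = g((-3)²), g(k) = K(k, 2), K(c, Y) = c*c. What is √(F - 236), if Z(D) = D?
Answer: I*√143 ≈ 11.958*I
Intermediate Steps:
K(c, Y) = c²
g(k) = k²
l = 81 (l = ((-3)²)² = 9² = 81)
F = 93 (F = 81 + 12 = 93)
√(F - 236) = √(93 - 236) = √(-143) = I*√143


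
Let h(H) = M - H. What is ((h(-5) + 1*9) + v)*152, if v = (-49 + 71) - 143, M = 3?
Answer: -15808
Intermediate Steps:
h(H) = 3 - H
v = -121 (v = 22 - 143 = -121)
((h(-5) + 1*9) + v)*152 = (((3 - 1*(-5)) + 1*9) - 121)*152 = (((3 + 5) + 9) - 121)*152 = ((8 + 9) - 121)*152 = (17 - 121)*152 = -104*152 = -15808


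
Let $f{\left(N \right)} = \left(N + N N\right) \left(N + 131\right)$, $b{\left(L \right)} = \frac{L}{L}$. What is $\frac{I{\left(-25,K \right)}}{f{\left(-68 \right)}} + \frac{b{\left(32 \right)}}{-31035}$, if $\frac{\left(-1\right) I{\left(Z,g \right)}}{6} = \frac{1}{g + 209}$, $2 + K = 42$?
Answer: $- \frac{3980899}{123226143390} \approx -3.2306 \cdot 10^{-5}$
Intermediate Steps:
$K = 40$ ($K = -2 + 42 = 40$)
$I{\left(Z,g \right)} = - \frac{6}{209 + g}$ ($I{\left(Z,g \right)} = - \frac{6}{g + 209} = - \frac{6}{209 + g}$)
$b{\left(L \right)} = 1$
$f{\left(N \right)} = \left(131 + N\right) \left(N + N^{2}\right)$ ($f{\left(N \right)} = \left(N + N^{2}\right) \left(131 + N\right) = \left(131 + N\right) \left(N + N^{2}\right)$)
$\frac{I{\left(-25,K \right)}}{f{\left(-68 \right)}} + \frac{b{\left(32 \right)}}{-31035} = \frac{\left(-6\right) \frac{1}{209 + 40}}{\left(-68\right) \left(131 + \left(-68\right)^{2} + 132 \left(-68\right)\right)} + 1 \frac{1}{-31035} = \frac{\left(-6\right) \frac{1}{249}}{\left(-68\right) \left(131 + 4624 - 8976\right)} + 1 \left(- \frac{1}{31035}\right) = \frac{\left(-6\right) \frac{1}{249}}{\left(-68\right) \left(-4221\right)} - \frac{1}{31035} = - \frac{2}{83 \cdot 287028} - \frac{1}{31035} = \left(- \frac{2}{83}\right) \frac{1}{287028} - \frac{1}{31035} = - \frac{1}{11911662} - \frac{1}{31035} = - \frac{3980899}{123226143390}$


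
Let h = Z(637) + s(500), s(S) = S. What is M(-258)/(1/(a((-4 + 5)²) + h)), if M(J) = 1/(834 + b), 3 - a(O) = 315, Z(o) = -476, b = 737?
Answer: -288/1571 ≈ -0.18332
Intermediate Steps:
h = 24 (h = -476 + 500 = 24)
a(O) = -312 (a(O) = 3 - 1*315 = 3 - 315 = -312)
M(J) = 1/1571 (M(J) = 1/(834 + 737) = 1/1571)
M(-258)/(1/(a((-4 + 5)²) + h)) = 1/(1571*(1/(-312 + 24))) = 1/(1571*(1/(-288))) = 1/(1571*(-1/288)) = (1/1571)*(-288) = -288/1571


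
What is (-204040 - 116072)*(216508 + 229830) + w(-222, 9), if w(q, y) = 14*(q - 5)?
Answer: -142878153034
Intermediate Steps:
w(q, y) = -70 + 14*q (w(q, y) = 14*(-5 + q) = -70 + 14*q)
(-204040 - 116072)*(216508 + 229830) + w(-222, 9) = (-204040 - 116072)*(216508 + 229830) + (-70 + 14*(-222)) = -320112*446338 + (-70 - 3108) = -142878149856 - 3178 = -142878153034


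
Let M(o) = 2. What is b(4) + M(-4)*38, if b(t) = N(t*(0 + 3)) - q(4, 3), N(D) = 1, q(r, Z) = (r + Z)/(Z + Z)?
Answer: 455/6 ≈ 75.833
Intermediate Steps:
q(r, Z) = (Z + r)/(2*Z) (q(r, Z) = (Z + r)/((2*Z)) = (Z + r)*(1/(2*Z)) = (Z + r)/(2*Z))
b(t) = -⅙ (b(t) = 1 - (3 + 4)/(2*3) = 1 - 7/(2*3) = 1 - 1*7/6 = 1 - 7/6 = -⅙)
b(4) + M(-4)*38 = -⅙ + 2*38 = -⅙ + 76 = 455/6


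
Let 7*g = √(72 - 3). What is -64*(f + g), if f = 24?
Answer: -1536 - 64*√69/7 ≈ -1611.9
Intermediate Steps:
g = √69/7 (g = √(72 - 3)/7 = √69/7 ≈ 1.1867)
-64*(f + g) = -64*(24 + √69/7) = -1536 - 64*√69/7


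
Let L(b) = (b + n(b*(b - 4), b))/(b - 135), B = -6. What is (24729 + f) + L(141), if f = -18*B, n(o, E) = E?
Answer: 24884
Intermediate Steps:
L(b) = 2*b/(-135 + b) (L(b) = (b + b)/(b - 135) = (2*b)/(-135 + b) = 2*b/(-135 + b))
f = 108 (f = -18*(-6) = 108)
(24729 + f) + L(141) = (24729 + 108) + 2*141/(-135 + 141) = 24837 + 2*141/6 = 24837 + 2*141*(⅙) = 24837 + 47 = 24884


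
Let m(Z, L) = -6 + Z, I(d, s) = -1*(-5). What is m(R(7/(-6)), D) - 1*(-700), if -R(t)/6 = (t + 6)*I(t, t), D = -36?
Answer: 549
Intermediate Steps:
I(d, s) = 5
R(t) = -180 - 30*t (R(t) = -6*(t + 6)*5 = -6*(6 + t)*5 = -6*(30 + 5*t) = -180 - 30*t)
m(R(7/(-6)), D) - 1*(-700) = (-6 + (-180 - 210/(-6))) - 1*(-700) = (-6 + (-180 - 210*(-1)/6)) + 700 = (-6 + (-180 - 30*(-7/6))) + 700 = (-6 + (-180 + 35)) + 700 = (-6 - 145) + 700 = -151 + 700 = 549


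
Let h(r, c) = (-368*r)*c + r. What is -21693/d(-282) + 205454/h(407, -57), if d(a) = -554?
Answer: 185320824343/4729852006 ≈ 39.181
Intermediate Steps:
h(r, c) = r - 368*c*r (h(r, c) = -368*c*r + r = r - 368*c*r)
-21693/d(-282) + 205454/h(407, -57) = -21693/(-554) + 205454/((407*(1 - 368*(-57)))) = -21693*(-1/554) + 205454/((407*(1 + 20976))) = 21693/554 + 205454/((407*20977)) = 21693/554 + 205454/8537639 = 185320824343/4729852006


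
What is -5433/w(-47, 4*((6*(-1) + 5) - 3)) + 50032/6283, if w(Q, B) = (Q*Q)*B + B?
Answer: 1803267059/222166880 ≈ 8.1167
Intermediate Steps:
w(Q, B) = B + B*Q² (w(Q, B) = Q²*B + B = B*Q² + B = B + B*Q²)
-5433/w(-47, 4*((6*(-1) + 5) - 3)) + 50032/6283 = -5433*1/(4*(1 + (-47)²)*((6*(-1) + 5) - 3)) + 50032/6283 = -5433*1/(4*(1 + 2209)*((-6 + 5) - 3)) + 50032*(1/6283) = -5433*1/(8840*(-1 - 3)) + 50032/6283 = -5433/((4*(-4))*2210) + 50032/6283 = -5433/((-16*2210)) + 50032/6283 = -5433/(-35360) + 50032/6283 = -5433*(-1/35360) + 50032/6283 = 5433/35360 + 50032/6283 = 1803267059/222166880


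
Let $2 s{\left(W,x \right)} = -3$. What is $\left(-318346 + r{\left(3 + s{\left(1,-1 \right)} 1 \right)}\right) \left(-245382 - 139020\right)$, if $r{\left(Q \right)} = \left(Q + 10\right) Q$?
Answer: $\frac{244732416315}{2} \approx 1.2237 \cdot 10^{11}$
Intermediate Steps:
$s{\left(W,x \right)} = - \frac{3}{2}$ ($s{\left(W,x \right)} = \frac{1}{2} \left(-3\right) = - \frac{3}{2}$)
$r{\left(Q \right)} = Q \left(10 + Q\right)$ ($r{\left(Q \right)} = \left(10 + Q\right) Q = Q \left(10 + Q\right)$)
$\left(-318346 + r{\left(3 + s{\left(1,-1 \right)} 1 \right)}\right) \left(-245382 - 139020\right) = \left(-318346 + \left(3 - \frac{3}{2}\right) \left(10 + \left(3 - \frac{3}{2}\right)\right)\right) \left(-245382 - 139020\right) = \left(-318346 + \left(3 - \frac{3}{2}\right) \left(10 + \left(3 - \frac{3}{2}\right)\right)\right) \left(-384402\right) = \left(-318346 + \frac{3 \left(10 + \frac{3}{2}\right)}{2}\right) \left(-384402\right) = \left(-318346 + \frac{3}{2} \cdot \frac{23}{2}\right) \left(-384402\right) = \left(-318346 + \frac{69}{4}\right) \left(-384402\right) = \left(- \frac{1273315}{4}\right) \left(-384402\right) = \frac{244732416315}{2}$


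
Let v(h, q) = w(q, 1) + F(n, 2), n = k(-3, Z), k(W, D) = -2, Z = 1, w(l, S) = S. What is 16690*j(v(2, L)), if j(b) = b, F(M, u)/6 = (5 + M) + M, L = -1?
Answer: 116830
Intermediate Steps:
n = -2
F(M, u) = 30 + 12*M (F(M, u) = 6*((5 + M) + M) = 6*(5 + 2*M) = 30 + 12*M)
v(h, q) = 7 (v(h, q) = 1 + (30 + 12*(-2)) = 1 + (30 - 24) = 1 + 6 = 7)
16690*j(v(2, L)) = 16690*7 = 116830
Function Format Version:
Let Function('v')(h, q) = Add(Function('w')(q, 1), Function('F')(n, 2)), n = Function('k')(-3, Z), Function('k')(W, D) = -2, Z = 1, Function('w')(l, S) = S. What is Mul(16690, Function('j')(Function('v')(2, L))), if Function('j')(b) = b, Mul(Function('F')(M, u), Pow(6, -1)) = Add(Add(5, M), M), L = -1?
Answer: 116830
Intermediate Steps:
n = -2
Function('F')(M, u) = Add(30, Mul(12, M)) (Function('F')(M, u) = Mul(6, Add(Add(5, M), M)) = Mul(6, Add(5, Mul(2, M))) = Add(30, Mul(12, M)))
Function('v')(h, q) = 7 (Function('v')(h, q) = Add(1, Add(30, Mul(12, -2))) = Add(1, Add(30, -24)) = Add(1, 6) = 7)
Mul(16690, Function('j')(Function('v')(2, L))) = Mul(16690, 7) = 116830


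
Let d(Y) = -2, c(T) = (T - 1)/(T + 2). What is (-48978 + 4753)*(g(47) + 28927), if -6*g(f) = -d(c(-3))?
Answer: -3837845500/3 ≈ -1.2793e+9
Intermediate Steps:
c(T) = (-1 + T)/(2 + T)
g(f) = -⅓ (g(f) = -(-1)*(-2)/6 = -⅙*2 = -⅓)
(-48978 + 4753)*(g(47) + 28927) = (-48978 + 4753)*(-⅓ + 28927) = -44225*86780/3 = -3837845500/3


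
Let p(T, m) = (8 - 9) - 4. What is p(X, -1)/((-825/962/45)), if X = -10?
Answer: 2886/11 ≈ 262.36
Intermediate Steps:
p(T, m) = -5 (p(T, m) = -1 - 4 = -5)
p(X, -1)/((-825/962/45)) = -5/(-825/962/45) = -5/(-825*1/962*(1/45)) = -5/((-825/962*1/45)) = -5/(-55/2886) = -5*(-2886/55) = 2886/11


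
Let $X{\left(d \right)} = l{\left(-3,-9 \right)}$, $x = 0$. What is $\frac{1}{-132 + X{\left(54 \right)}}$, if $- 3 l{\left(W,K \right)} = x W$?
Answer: $- \frac{1}{132} \approx -0.0075758$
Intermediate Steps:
$l{\left(W,K \right)} = 0$ ($l{\left(W,K \right)} = - \frac{0 W}{3} = \left(- \frac{1}{3}\right) 0 = 0$)
$X{\left(d \right)} = 0$
$\frac{1}{-132 + X{\left(54 \right)}} = \frac{1}{-132 + 0} = \frac{1}{-132} = - \frac{1}{132}$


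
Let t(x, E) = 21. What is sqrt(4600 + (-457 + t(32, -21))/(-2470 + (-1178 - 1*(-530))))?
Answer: sqrt(11180552462)/1559 ≈ 67.824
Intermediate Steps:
sqrt(4600 + (-457 + t(32, -21))/(-2470 + (-1178 - 1*(-530)))) = sqrt(4600 + (-457 + 21)/(-2470 + (-1178 - 1*(-530)))) = sqrt(4600 - 436/(-2470 + (-1178 + 530))) = sqrt(4600 - 436/(-2470 - 648)) = sqrt(4600 - 436/(-3118)) = sqrt(4600 - 436*(-1/3118)) = sqrt(4600 + 218/1559) = sqrt(7171618/1559) = sqrt(11180552462)/1559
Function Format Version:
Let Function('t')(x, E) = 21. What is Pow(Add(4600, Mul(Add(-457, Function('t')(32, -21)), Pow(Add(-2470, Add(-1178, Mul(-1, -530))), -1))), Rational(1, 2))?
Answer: Mul(Rational(1, 1559), Pow(11180552462, Rational(1, 2))) ≈ 67.824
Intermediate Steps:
Pow(Add(4600, Mul(Add(-457, Function('t')(32, -21)), Pow(Add(-2470, Add(-1178, Mul(-1, -530))), -1))), Rational(1, 2)) = Pow(Add(4600, Mul(Add(-457, 21), Pow(Add(-2470, Add(-1178, Mul(-1, -530))), -1))), Rational(1, 2)) = Pow(Add(4600, Mul(-436, Pow(Add(-2470, Add(-1178, 530)), -1))), Rational(1, 2)) = Pow(Add(4600, Mul(-436, Pow(Add(-2470, -648), -1))), Rational(1, 2)) = Pow(Add(4600, Mul(-436, Pow(-3118, -1))), Rational(1, 2)) = Pow(Add(4600, Mul(-436, Rational(-1, 3118))), Rational(1, 2)) = Pow(Add(4600, Rational(218, 1559)), Rational(1, 2)) = Pow(Rational(7171618, 1559), Rational(1, 2)) = Mul(Rational(1, 1559), Pow(11180552462, Rational(1, 2)))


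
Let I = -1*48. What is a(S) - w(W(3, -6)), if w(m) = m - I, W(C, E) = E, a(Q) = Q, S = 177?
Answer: 135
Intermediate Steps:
I = -48
w(m) = 48 + m (w(m) = m - 1*(-48) = m + 48 = 48 + m)
a(S) - w(W(3, -6)) = 177 - (48 - 6) = 177 - 1*42 = 177 - 42 = 135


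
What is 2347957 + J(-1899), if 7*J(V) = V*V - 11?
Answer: 2863127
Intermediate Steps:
J(V) = -11/7 + V²/7 (J(V) = (V*V - 11)/7 = (V² - 11)/7 = (-11 + V²)/7 = -11/7 + V²/7)
2347957 + J(-1899) = 2347957 + (-11/7 + (⅐)*(-1899)²) = 2347957 + (-11/7 + (⅐)*3606201) = 2347957 + (-11/7 + 3606201/7) = 2347957 + 515170 = 2863127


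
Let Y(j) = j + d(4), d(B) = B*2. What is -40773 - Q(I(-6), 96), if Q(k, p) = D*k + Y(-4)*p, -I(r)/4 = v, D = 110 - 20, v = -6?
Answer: -43317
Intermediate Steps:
d(B) = 2*B
D = 90
Y(j) = 8 + j (Y(j) = j + 2*4 = j + 8 = 8 + j)
I(r) = 24 (I(r) = -4*(-6) = 24)
Q(k, p) = 4*p + 90*k (Q(k, p) = 90*k + (8 - 4)*p = 90*k + 4*p = 4*p + 90*k)
-40773 - Q(I(-6), 96) = -40773 - (4*96 + 90*24) = -40773 - (384 + 2160) = -40773 - 1*2544 = -40773 - 2544 = -43317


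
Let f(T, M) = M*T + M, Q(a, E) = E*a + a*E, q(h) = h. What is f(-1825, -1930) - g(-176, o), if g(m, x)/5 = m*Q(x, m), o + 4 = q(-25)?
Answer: 12503360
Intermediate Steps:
o = -29 (o = -4 - 25 = -29)
Q(a, E) = 2*E*a (Q(a, E) = E*a + E*a = 2*E*a)
f(T, M) = M + M*T
g(m, x) = 10*x*m² (g(m, x) = 5*(m*(2*m*x)) = 5*(2*x*m²) = 10*x*m²)
f(-1825, -1930) - g(-176, o) = -1930*(1 - 1825) - 10*(-29)*(-176)² = -1930*(-1824) - 10*(-29)*30976 = 3520320 - 1*(-8983040) = 3520320 + 8983040 = 12503360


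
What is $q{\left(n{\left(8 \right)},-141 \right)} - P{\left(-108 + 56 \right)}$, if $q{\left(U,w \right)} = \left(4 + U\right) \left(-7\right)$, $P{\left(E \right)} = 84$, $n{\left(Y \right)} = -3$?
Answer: $-91$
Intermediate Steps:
$q{\left(U,w \right)} = -28 - 7 U$
$q{\left(n{\left(8 \right)},-141 \right)} - P{\left(-108 + 56 \right)} = \left(-28 - -21\right) - 84 = \left(-28 + 21\right) - 84 = -7 - 84 = -91$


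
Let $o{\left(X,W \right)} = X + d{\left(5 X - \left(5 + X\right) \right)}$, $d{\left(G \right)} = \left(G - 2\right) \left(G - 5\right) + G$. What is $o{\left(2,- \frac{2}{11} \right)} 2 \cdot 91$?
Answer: $546$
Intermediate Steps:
$d{\left(G \right)} = G + \left(-5 + G\right) \left(-2 + G\right)$ ($d{\left(G \right)} = \left(-2 + G\right) \left(-5 + G\right) + G = \left(-5 + G\right) \left(-2 + G\right) + G = G + \left(-5 + G\right) \left(-2 + G\right)$)
$o{\left(X,W \right)} = 40 + \left(-5 + 4 X\right)^{2} - 23 X$ ($o{\left(X,W \right)} = X + \left(10 + \left(5 X - \left(5 + X\right)\right)^{2} - 6 \left(5 X - \left(5 + X\right)\right)\right) = X + \left(10 + \left(-5 + 4 X\right)^{2} - 6 \left(-5 + 4 X\right)\right) = X + \left(10 + \left(-5 + 4 X\right)^{2} - \left(-30 + 24 X\right)\right) = X + \left(40 + \left(-5 + 4 X\right)^{2} - 24 X\right) = 40 + \left(-5 + 4 X\right)^{2} - 23 X$)
$o{\left(2,- \frac{2}{11} \right)} 2 \cdot 91 = \left(65 - 126 + 16 \cdot 2^{2}\right) 2 \cdot 91 = \left(65 - 126 + 16 \cdot 4\right) 2 \cdot 91 = \left(65 - 126 + 64\right) 2 \cdot 91 = 3 \cdot 2 \cdot 91 = 6 \cdot 91 = 546$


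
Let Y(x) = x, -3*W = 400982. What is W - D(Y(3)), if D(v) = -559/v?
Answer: -400423/3 ≈ -1.3347e+5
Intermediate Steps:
W = -400982/3 (W = -⅓*400982 = -400982/3 ≈ -1.3366e+5)
W - D(Y(3)) = -400982/3 - (-559)/3 = -400982/3 - 1*(-559/3) = -400982/3 + 559/3 = -400423/3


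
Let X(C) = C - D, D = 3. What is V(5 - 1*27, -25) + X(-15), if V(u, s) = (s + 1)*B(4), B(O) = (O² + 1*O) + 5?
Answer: -618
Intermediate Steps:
X(C) = -3 + C (X(C) = C - 1*3 = C - 3 = -3 + C)
B(O) = 5 + O + O² (B(O) = (O² + O) + 5 = (O + O²) + 5 = 5 + O + O²)
V(u, s) = 25 + 25*s (V(u, s) = (s + 1)*(5 + 4 + 4²) = (1 + s)*(5 + 4 + 16) = (1 + s)*25 = 25 + 25*s)
V(5 - 1*27, -25) + X(-15) = (25 + 25*(-25)) + (-3 - 15) = (25 - 625) - 18 = -600 - 18 = -618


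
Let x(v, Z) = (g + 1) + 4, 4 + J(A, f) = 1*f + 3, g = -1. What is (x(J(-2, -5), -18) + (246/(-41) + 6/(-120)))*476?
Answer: -4879/5 ≈ -975.80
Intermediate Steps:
J(A, f) = -1 + f (J(A, f) = -4 + (1*f + 3) = -4 + (f + 3) = -4 + (3 + f) = -1 + f)
x(v, Z) = 4 (x(v, Z) = (-1 + 1) + 4 = 0 + 4 = 4)
(x(J(-2, -5), -18) + (246/(-41) + 6/(-120)))*476 = (4 + (246/(-41) + 6/(-120)))*476 = (4 + (246*(-1/41) + 6*(-1/120)))*476 = (4 + (-6 - 1/20))*476 = (4 - 121/20)*476 = -41/20*476 = -4879/5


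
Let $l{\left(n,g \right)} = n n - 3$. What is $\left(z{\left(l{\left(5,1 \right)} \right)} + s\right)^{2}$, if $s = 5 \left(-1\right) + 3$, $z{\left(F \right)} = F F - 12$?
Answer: $220900$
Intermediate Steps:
$l{\left(n,g \right)} = -3 + n^{2}$ ($l{\left(n,g \right)} = n^{2} - 3 = -3 + n^{2}$)
$z{\left(F \right)} = -12 + F^{2}$ ($z{\left(F \right)} = F^{2} - 12 = -12 + F^{2}$)
$s = -2$ ($s = -5 + 3 = -2$)
$\left(z{\left(l{\left(5,1 \right)} \right)} + s\right)^{2} = \left(\left(-12 + \left(-3 + 5^{2}\right)^{2}\right) - 2\right)^{2} = \left(\left(-12 + \left(-3 + 25\right)^{2}\right) - 2\right)^{2} = \left(\left(-12 + 22^{2}\right) - 2\right)^{2} = \left(\left(-12 + 484\right) - 2\right)^{2} = \left(472 - 2\right)^{2} = 470^{2} = 220900$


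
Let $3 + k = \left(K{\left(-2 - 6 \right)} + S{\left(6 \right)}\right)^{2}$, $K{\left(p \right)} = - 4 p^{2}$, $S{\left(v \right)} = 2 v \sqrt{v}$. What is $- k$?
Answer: $-66397 + 6144 \sqrt{6} \approx -51347.0$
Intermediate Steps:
$S{\left(v \right)} = 2 v^{\frac{3}{2}}$
$k = -3 + \left(-256 + 12 \sqrt{6}\right)^{2}$ ($k = -3 + \left(- 4 \left(-2 - 6\right)^{2} + 2 \cdot 6^{\frac{3}{2}}\right)^{2} = -3 + \left(- 4 \left(-2 - 6\right)^{2} + 2 \cdot 6 \sqrt{6}\right)^{2} = -3 + \left(- 4 \left(-8\right)^{2} + 12 \sqrt{6}\right)^{2} = -3 + \left(\left(-4\right) 64 + 12 \sqrt{6}\right)^{2} = -3 + \left(-256 + 12 \sqrt{6}\right)^{2} \approx 51347.0$)
$- k = - (66397 - 6144 \sqrt{6}) = -66397 + 6144 \sqrt{6}$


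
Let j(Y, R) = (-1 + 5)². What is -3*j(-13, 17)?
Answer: -48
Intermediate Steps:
j(Y, R) = 16 (j(Y, R) = 4² = 16)
-3*j(-13, 17) = -3*16 = -48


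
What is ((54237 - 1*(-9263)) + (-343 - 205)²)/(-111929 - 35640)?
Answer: -363804/147569 ≈ -2.4653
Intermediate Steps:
((54237 - 1*(-9263)) + (-343 - 205)²)/(-111929 - 35640) = ((54237 + 9263) + (-548)²)/(-147569) = (63500 + 300304)*(-1/147569) = 363804*(-1/147569) = -363804/147569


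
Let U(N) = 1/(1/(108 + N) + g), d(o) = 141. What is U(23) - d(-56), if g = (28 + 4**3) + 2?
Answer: -1736284/12315 ≈ -140.99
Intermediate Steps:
g = 94 (g = (28 + 64) + 2 = 92 + 2 = 94)
U(N) = 1/(94 + 1/(108 + N)) (U(N) = 1/(1/(108 + N) + 94) = 1/(94 + 1/(108 + N)))
U(23) - d(-56) = (108 + 23)/(10153 + 94*23) - 1*141 = 131/(10153 + 2162) - 141 = 131/12315 - 141 = -1736284/12315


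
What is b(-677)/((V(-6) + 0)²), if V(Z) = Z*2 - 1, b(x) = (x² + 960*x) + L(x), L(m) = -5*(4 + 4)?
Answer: -191631/169 ≈ -1133.9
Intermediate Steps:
L(m) = -40 (L(m) = -5*8 = -40)
b(x) = -40 + x² + 960*x (b(x) = (x² + 960*x) - 40 = -40 + x² + 960*x)
V(Z) = -1 + 2*Z (V(Z) = 2*Z - 1 = -1 + 2*Z)
b(-677)/((V(-6) + 0)²) = (-40 + (-677)² + 960*(-677))/(((-1 + 2*(-6)) + 0)²) = (-40 + 458329 - 649920)/(((-1 - 12) + 0)²) = -191631/(-13 + 0)² = -191631/((-13)²) = -191631/169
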